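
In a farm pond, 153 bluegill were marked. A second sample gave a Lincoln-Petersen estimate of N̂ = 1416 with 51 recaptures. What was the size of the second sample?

C = 472

From N = M·C/R: C = N·R / M = 1416·51 / 153 = 72216 / 153 = 472.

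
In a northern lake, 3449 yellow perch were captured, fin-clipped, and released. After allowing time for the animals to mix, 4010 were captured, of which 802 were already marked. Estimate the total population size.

N = (3449 × 4010) / 802 = 13830490 / 802 = 17245

N = 17,245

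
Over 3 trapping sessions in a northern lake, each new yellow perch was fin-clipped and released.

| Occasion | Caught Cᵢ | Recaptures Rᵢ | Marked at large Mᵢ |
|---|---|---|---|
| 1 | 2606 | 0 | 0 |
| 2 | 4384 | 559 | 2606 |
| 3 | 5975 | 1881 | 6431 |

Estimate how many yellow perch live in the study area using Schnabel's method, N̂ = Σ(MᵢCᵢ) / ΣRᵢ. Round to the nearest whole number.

N ≈ 20,430

Σ MᵢCᵢ = 0·2606 + 2606·4384 + 6431·5975 = 0 + 11424704 + 38425225 = 49849929
Σ Rᵢ = 0 + 559 + 1881 = 2440
N̂ = 49849929 / 2440 ≈ 20430.3 → 20430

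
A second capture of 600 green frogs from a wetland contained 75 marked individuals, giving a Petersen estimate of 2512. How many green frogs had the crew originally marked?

From N = M·C/R: M = N·R / C = 2512·75 / 600 = 188400 / 600 = 314.

M = 314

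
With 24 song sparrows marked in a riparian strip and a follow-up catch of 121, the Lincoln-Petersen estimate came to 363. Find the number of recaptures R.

R = 8

From N = M·C/R: R = M·C / N = 24·121 / 363 = 2904 / 363 = 8.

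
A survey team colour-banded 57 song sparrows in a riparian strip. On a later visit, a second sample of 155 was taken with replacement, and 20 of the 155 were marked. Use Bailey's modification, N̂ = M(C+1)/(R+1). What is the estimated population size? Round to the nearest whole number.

N ≈ 423

N̂ = 57·(155+1)/(20+1) = 57·156/21 = 8892/21 ≈ 423.4 → 423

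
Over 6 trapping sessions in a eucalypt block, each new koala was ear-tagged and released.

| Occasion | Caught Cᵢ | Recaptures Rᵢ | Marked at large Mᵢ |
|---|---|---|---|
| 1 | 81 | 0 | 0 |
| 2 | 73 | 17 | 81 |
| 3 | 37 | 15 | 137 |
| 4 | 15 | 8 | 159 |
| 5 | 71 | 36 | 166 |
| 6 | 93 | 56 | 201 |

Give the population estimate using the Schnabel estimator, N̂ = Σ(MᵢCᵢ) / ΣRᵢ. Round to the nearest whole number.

Σ MᵢCᵢ = 0·81 + 81·73 + 137·37 + 159·15 + 166·71 + 201·93 = 0 + 5913 + 5069 + 2385 + 11786 + 18693 = 43846
Σ Rᵢ = 0 + 17 + 15 + 8 + 36 + 56 = 132
N̂ = 43846 / 132 ≈ 332.2 → 332

N ≈ 332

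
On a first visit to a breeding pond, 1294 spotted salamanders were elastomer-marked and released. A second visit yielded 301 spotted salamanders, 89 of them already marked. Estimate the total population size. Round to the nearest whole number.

Lincoln-Petersen assumes M/N = R/C, so N = M·C / R.
N = (1294 × 301) / 89 = 389494 / 89 ≈ 4376.3 → 4376

N ≈ 4376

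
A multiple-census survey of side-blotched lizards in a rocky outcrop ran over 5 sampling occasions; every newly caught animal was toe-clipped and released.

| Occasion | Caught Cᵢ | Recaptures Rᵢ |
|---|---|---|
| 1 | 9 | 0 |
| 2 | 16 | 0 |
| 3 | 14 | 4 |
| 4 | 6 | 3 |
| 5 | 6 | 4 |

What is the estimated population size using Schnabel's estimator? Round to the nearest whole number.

Marked at large before each occasion: Mᵢ = Σⱼ<ᵢ (Cⱼ − Rⱼ) → M1=0, M2=9, M3=25, M4=35, M5=38
Σ MᵢCᵢ = 0·9 + 9·16 + 25·14 + 35·6 + 38·6 = 0 + 144 + 350 + 210 + 228 = 932
Σ Rᵢ = 0 + 0 + 4 + 3 + 4 = 11
N̂ = 932 / 11 ≈ 84.7 → 85

N ≈ 85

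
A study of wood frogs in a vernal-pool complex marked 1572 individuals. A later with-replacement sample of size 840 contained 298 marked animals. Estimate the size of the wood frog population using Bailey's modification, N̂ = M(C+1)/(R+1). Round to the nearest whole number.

N ≈ 4422

N̂ = 1572·(840+1)/(298+1) = 1572·841/299 = 1322052/299 ≈ 4421.6 → 4422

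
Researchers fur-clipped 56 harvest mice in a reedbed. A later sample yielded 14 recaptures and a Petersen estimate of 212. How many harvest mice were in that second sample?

C = 53

From N = M·C/R: C = N·R / M = 212·14 / 56 = 2968 / 56 = 53.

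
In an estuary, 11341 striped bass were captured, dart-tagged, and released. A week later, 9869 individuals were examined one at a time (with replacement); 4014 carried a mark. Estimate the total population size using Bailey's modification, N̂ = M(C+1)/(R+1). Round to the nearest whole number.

N̂ = 11341·(9869+1)/(4014+1) = 11341·9870/4015 = 111935670/4015 ≈ 27879.4 → 27879

N ≈ 27,879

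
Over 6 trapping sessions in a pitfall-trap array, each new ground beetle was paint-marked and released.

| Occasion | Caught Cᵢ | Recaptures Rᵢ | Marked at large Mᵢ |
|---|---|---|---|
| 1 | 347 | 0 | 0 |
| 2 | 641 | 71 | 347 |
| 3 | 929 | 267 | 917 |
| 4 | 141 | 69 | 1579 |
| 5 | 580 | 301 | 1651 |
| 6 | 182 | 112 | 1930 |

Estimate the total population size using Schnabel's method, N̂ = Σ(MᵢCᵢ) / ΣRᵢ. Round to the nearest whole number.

N ≈ 3178

Σ MᵢCᵢ = 0·347 + 347·641 + 917·929 + 1579·141 + 1651·580 + 1930·182 = 0 + 222427 + 851893 + 222639 + 957580 + 351260 = 2605799
Σ Rᵢ = 0 + 71 + 267 + 69 + 301 + 112 = 820
N̂ = 2605799 / 820 ≈ 3177.8 → 3178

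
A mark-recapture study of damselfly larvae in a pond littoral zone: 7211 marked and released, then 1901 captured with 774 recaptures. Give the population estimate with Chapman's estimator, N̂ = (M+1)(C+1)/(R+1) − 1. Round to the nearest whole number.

N̂ = (7211+1)(1901+1)/(774+1) − 1 = 7212·1902/775 − 1
= 13717224/775 − 1 ≈ 17699.6 − 1 ≈ 17698.6 → 17699

N ≈ 17,699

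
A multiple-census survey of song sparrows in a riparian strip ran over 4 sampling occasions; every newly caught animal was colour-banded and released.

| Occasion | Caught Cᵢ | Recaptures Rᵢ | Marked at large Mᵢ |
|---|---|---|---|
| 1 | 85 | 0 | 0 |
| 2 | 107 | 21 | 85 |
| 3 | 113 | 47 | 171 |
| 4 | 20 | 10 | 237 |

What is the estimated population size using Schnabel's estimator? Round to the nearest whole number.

Σ MᵢCᵢ = 0·85 + 85·107 + 171·113 + 237·20 = 0 + 9095 + 19323 + 4740 = 33158
Σ Rᵢ = 0 + 21 + 47 + 10 = 78
N̂ = 33158 / 78 ≈ 425.1 → 425

N ≈ 425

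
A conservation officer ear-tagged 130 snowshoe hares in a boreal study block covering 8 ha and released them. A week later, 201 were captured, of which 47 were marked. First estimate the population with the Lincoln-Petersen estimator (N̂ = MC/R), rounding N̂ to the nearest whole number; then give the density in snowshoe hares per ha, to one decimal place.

N̂ = 130·201/47 = 26130/47 ≈ 556.0 → 556
Density = N̂ / area = 556 / 8 ≈ 69.50 → 69.5 per ha

density ≈ 69.5 snowshoe hares per ha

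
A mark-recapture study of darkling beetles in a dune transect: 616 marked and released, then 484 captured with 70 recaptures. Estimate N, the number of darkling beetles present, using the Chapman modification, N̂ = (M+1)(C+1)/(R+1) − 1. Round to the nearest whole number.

N̂ = (616+1)(484+1)/(70+1) − 1 = 617·485/71 − 1
= 299245/71 − 1 ≈ 4214.7 − 1 ≈ 4213.7 → 4214

N ≈ 4214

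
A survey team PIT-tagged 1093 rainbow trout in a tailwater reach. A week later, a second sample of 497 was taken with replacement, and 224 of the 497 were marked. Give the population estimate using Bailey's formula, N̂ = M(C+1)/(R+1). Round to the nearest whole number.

N̂ = 1093·(497+1)/(224+1) = 1093·498/225 = 544314/225 ≈ 2419.2 → 2419

N ≈ 2419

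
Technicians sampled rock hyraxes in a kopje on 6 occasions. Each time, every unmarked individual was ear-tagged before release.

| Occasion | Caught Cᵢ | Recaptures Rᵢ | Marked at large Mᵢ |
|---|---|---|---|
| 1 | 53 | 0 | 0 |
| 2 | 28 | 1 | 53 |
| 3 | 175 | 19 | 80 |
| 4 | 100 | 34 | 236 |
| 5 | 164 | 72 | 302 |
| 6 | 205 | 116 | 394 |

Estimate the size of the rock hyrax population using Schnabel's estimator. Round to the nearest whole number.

Σ MᵢCᵢ = 0·53 + 53·28 + 80·175 + 236·100 + 302·164 + 394·205 = 0 + 1484 + 14000 + 23600 + 49528 + 80770 = 169382
Σ Rᵢ = 0 + 1 + 19 + 34 + 72 + 116 = 242
N̂ = 169382 / 242 ≈ 699.9 → 700

N ≈ 700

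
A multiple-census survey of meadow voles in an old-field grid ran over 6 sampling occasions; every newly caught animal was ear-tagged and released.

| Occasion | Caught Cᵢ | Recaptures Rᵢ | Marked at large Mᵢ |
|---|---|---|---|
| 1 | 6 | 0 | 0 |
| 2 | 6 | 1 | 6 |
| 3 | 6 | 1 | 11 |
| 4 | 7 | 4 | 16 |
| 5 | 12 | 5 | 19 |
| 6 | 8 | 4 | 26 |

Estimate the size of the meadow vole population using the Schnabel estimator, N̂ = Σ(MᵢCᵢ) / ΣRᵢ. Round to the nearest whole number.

Σ MᵢCᵢ = 0·6 + 6·6 + 11·6 + 16·7 + 19·12 + 26·8 = 0 + 36 + 66 + 112 + 228 + 208 = 650
Σ Rᵢ = 0 + 1 + 1 + 4 + 5 + 4 = 15
N̂ = 650 / 15 ≈ 43.3 → 43

N ≈ 43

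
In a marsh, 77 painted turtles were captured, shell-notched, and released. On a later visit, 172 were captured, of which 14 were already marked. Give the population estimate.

If marked individuals mix randomly, R/C ≈ M/N, giving N ≈ M·C/R.
N = (77 × 172) / 14 = 13244 / 14 = 946

N = 946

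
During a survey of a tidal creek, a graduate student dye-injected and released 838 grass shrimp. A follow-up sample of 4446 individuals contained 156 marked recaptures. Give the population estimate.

N = 23,883

If marked individuals mix randomly, R/C ≈ M/N, giving N ≈ M·C/R.
N = (838 × 4446) / 156 = 3725748 / 156 = 23883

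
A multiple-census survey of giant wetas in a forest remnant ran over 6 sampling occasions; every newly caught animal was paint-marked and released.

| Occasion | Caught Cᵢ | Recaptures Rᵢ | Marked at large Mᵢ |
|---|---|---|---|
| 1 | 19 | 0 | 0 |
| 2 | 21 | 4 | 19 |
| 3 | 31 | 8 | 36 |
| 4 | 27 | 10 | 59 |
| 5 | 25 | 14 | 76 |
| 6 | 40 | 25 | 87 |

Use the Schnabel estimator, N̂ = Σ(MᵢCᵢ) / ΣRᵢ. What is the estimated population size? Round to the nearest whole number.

N ≈ 139

Σ MᵢCᵢ = 0·19 + 19·21 + 36·31 + 59·27 + 76·25 + 87·40 = 0 + 399 + 1116 + 1593 + 1900 + 3480 = 8488
Σ Rᵢ = 0 + 4 + 8 + 10 + 14 + 25 = 61
N̂ = 8488 / 61 ≈ 139.1 → 139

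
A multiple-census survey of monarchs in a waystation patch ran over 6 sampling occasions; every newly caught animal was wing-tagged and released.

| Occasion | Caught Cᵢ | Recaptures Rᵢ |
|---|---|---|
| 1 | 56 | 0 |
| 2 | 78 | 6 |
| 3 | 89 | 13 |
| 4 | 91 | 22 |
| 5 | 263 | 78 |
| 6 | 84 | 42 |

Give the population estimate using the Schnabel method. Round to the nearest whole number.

Marked at large before each occasion: Mᵢ = Σⱼ<ᵢ (Cⱼ − Rⱼ) → M1=0, M2=56, M3=128, M4=204, M5=273, M6=458
Σ MᵢCᵢ = 0·56 + 56·78 + 128·89 + 204·91 + 273·263 + 458·84 = 0 + 4368 + 11392 + 18564 + 71799 + 38472 = 144595
Σ Rᵢ = 0 + 6 + 13 + 22 + 78 + 42 = 161
N̂ = 144595 / 161 ≈ 898.1 → 898

N ≈ 898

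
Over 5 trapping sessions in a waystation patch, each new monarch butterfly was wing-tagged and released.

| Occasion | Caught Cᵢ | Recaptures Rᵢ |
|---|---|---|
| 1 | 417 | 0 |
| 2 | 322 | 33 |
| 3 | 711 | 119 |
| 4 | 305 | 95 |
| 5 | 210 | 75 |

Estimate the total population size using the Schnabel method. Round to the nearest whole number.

N ≈ 4189

Marked at large before each occasion: Mᵢ = Σⱼ<ᵢ (Cⱼ − Rⱼ) → M1=0, M2=417, M3=706, M4=1298, M5=1508
Σ MᵢCᵢ = 0·417 + 417·322 + 706·711 + 1298·305 + 1508·210 = 0 + 134274 + 501966 + 395890 + 316680 = 1348810
Σ Rᵢ = 0 + 33 + 119 + 95 + 75 = 322
N̂ = 1348810 / 322 ≈ 4188.9 → 4189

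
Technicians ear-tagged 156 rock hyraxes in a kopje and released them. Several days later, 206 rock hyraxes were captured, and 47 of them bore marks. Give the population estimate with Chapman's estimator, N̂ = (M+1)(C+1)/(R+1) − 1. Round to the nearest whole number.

N ≈ 676

N̂ = (156+1)(206+1)/(47+1) − 1 = 157·207/48 − 1
= 32499/48 − 1 ≈ 677.1 − 1 ≈ 676.1 → 676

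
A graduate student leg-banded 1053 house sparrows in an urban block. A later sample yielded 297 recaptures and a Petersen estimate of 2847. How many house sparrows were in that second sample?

From N = M·C/R: C = N·R / M = 2847·297 / 1053 = 845559 / 1053 = 803.

C = 803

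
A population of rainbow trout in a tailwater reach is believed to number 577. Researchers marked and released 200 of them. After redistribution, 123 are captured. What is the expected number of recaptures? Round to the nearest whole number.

The marked fraction of the population is 200/577, so in a sample of 123 expect C·(M/N) marked.
E[R] = 200 × 123 / 577 = 24600 / 577 ≈ 42.6 → 43

expected recaptures ≈ 43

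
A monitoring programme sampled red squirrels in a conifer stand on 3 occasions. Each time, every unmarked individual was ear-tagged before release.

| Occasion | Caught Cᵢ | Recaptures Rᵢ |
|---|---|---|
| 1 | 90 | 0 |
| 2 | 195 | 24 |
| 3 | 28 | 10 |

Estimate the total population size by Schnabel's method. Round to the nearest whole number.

N ≈ 731

Marked at large before each occasion: Mᵢ = Σⱼ<ᵢ (Cⱼ − Rⱼ) → M1=0, M2=90, M3=261
Σ MᵢCᵢ = 0·90 + 90·195 + 261·28 = 0 + 17550 + 7308 = 24858
Σ Rᵢ = 0 + 24 + 10 = 34
N̂ = 24858 / 34 ≈ 731.1 → 731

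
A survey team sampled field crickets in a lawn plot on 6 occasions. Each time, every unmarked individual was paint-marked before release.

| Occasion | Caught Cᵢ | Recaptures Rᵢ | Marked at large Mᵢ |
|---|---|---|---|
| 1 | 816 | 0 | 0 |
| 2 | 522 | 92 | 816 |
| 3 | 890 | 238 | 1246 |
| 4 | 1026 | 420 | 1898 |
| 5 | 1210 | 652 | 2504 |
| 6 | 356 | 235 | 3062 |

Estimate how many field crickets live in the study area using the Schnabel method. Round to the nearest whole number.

N ≈ 4644

Σ MᵢCᵢ = 0·816 + 816·522 + 1246·890 + 1898·1026 + 2504·1210 + 3062·356 = 0 + 425952 + 1108940 + 1947348 + 3029840 + 1090072 = 7602152
Σ Rᵢ = 0 + 92 + 238 + 420 + 652 + 235 = 1637
N̂ = 7602152 / 1637 ≈ 4644.0 → 4644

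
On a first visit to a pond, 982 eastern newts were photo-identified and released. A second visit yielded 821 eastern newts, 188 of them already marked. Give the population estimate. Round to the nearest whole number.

N = (982 × 821) / 188 = 806222 / 188 ≈ 4288.4 → 4288

N ≈ 4288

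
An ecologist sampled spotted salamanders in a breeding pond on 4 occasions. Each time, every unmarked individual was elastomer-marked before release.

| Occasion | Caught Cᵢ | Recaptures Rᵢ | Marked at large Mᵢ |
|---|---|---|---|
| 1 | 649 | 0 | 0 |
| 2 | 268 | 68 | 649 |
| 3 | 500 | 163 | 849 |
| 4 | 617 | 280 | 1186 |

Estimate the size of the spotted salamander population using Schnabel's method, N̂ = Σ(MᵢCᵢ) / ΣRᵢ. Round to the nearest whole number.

N ≈ 2603

Σ MᵢCᵢ = 0·649 + 649·268 + 849·500 + 1186·617 = 0 + 173932 + 424500 + 731762 = 1330194
Σ Rᵢ = 0 + 68 + 163 + 280 = 511
N̂ = 1330194 / 511 ≈ 2603.1 → 2603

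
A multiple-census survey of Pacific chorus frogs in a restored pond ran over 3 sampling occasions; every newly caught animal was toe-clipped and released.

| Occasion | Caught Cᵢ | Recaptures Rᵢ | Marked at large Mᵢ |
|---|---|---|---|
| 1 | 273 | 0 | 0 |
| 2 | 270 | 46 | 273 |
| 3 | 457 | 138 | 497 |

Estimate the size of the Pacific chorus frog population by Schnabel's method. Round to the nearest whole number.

N ≈ 1635

Σ MᵢCᵢ = 0·273 + 273·270 + 497·457 = 0 + 73710 + 227129 = 300839
Σ Rᵢ = 0 + 46 + 138 = 184
N̂ = 300839 / 184 ≈ 1635.0 → 1635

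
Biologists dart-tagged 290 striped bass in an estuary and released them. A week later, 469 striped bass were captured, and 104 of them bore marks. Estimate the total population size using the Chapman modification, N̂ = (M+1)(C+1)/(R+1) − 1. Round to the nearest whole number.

N̂ = (290+1)(469+1)/(104+1) − 1 = 291·470/105 − 1
= 136770/105 − 1 ≈ 1302.6 − 1 ≈ 1301.6 → 1302

N ≈ 1302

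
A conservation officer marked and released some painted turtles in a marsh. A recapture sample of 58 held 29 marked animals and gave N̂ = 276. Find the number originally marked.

From N = M·C/R: M = N·R / C = 276·29 / 58 = 8004 / 58 = 138.

M = 138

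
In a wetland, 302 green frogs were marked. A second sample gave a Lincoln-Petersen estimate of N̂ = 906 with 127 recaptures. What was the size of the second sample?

From N = M·C/R: C = N·R / M = 906·127 / 302 = 115062 / 302 = 381.

C = 381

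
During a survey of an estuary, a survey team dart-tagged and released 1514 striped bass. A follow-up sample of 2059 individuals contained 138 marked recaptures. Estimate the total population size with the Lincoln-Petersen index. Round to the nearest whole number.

N = (1514 × 2059) / 138 = 3117326 / 138 ≈ 22589.3 → 22589

N ≈ 22,589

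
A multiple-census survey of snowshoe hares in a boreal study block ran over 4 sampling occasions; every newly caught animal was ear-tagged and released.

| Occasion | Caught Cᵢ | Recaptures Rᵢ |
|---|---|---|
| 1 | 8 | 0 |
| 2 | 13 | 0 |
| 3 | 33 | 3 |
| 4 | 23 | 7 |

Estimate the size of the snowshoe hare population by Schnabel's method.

Marked at large before each occasion: Mᵢ = Σⱼ<ᵢ (Cⱼ − Rⱼ) → M1=0, M2=8, M3=21, M4=51
Σ MᵢCᵢ = 0·8 + 8·13 + 21·33 + 51·23 = 0 + 104 + 693 + 1173 = 1970
Σ Rᵢ = 0 + 0 + 3 + 7 = 10
N̂ = 1970 / 10 = 197

N = 197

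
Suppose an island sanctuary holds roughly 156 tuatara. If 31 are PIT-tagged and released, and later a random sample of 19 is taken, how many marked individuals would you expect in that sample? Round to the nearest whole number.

The marked fraction of the population is 31/156, so in a sample of 19 expect C·(M/N) marked.
E[R] = 31 × 19 / 156 = 589 / 156 ≈ 3.8 → 4

expected recaptures ≈ 4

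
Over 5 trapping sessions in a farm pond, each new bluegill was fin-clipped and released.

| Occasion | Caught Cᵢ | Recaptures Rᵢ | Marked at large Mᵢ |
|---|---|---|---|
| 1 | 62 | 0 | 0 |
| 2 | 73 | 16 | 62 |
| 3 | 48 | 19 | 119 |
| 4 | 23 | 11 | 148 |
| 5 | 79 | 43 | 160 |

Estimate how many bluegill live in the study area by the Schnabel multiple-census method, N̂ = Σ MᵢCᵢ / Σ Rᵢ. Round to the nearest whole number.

N ≈ 295

Σ MᵢCᵢ = 0·62 + 62·73 + 119·48 + 148·23 + 160·79 = 0 + 4526 + 5712 + 3404 + 12640 = 26282
Σ Rᵢ = 0 + 16 + 19 + 11 + 43 = 89
N̂ = 26282 / 89 ≈ 295.3 → 295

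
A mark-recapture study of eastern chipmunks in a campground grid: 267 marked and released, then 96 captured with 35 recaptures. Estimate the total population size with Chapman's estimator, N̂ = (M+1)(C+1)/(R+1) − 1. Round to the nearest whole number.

N ≈ 721

N̂ = (267+1)(96+1)/(35+1) − 1 = 268·97/36 − 1
= 25996/36 − 1 ≈ 722.1 − 1 ≈ 721.1 → 721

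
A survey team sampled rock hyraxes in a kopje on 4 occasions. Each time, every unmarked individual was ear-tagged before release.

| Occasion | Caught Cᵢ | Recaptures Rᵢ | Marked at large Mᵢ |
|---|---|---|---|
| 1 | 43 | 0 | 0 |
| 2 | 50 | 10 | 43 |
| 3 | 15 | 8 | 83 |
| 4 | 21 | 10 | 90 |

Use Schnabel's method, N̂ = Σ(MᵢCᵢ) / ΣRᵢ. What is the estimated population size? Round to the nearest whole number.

Σ MᵢCᵢ = 0·43 + 43·50 + 83·15 + 90·21 = 0 + 2150 + 1245 + 1890 = 5285
Σ Rᵢ = 0 + 10 + 8 + 10 = 28
N̂ = 5285 / 28 ≈ 188.8 → 189

N ≈ 189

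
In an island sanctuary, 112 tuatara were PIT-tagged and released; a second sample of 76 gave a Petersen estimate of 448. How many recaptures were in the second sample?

From N = M·C/R: R = M·C / N = 112·76 / 448 = 8512 / 448 = 19.

R = 19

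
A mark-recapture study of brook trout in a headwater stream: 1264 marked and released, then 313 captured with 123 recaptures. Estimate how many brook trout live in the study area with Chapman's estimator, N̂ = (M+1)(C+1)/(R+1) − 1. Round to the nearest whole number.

N̂ = (1264+1)(313+1)/(123+1) − 1 = 1265·314/124 − 1
= 397210/124 − 1 ≈ 3203.3 − 1 ≈ 3202.3 → 3202

N ≈ 3202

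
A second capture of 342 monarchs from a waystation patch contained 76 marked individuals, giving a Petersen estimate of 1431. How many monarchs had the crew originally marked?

From N = M·C/R: M = N·R / C = 1431·76 / 342 = 108756 / 342 = 318.

M = 318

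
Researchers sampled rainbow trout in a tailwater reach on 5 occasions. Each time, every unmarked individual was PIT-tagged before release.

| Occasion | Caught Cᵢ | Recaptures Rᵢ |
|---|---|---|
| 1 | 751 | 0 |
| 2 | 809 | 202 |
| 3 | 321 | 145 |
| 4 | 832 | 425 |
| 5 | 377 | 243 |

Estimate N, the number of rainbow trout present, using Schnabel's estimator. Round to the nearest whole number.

N ≈ 3006

Marked at large before each occasion: Mᵢ = Σⱼ<ᵢ (Cⱼ − Rⱼ) → M1=0, M2=751, M3=1358, M4=1534, M5=1941
Σ MᵢCᵢ = 0·751 + 751·809 + 1358·321 + 1534·832 + 1941·377 = 0 + 607559 + 435918 + 1276288 + 731757 = 3051522
Σ Rᵢ = 0 + 202 + 145 + 425 + 243 = 1015
N̂ = 3051522 / 1015 ≈ 3006.4 → 3006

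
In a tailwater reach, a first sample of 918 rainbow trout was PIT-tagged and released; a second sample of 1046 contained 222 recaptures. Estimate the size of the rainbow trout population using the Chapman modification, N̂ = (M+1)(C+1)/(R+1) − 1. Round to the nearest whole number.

N̂ = (918+1)(1046+1)/(222+1) − 1 = 919·1047/223 − 1
= 962193/223 − 1 ≈ 4314.8 − 1 ≈ 4313.8 → 4314

N ≈ 4314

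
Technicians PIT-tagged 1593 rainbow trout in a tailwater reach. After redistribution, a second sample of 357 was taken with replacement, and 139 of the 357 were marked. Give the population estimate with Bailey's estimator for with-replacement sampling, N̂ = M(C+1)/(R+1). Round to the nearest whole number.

N̂ = 1593·(357+1)/(139+1) = 1593·358/140 = 570294/140 ≈ 4073.5 → 4074

N ≈ 4074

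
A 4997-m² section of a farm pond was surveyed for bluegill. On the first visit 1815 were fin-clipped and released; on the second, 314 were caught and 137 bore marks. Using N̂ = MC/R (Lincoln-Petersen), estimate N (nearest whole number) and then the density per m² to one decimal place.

N̂ = 1815·314/137 = 569910/137 ≈ 4159.9 → 4160
Density = N̂ / area = 4160 / 4997 ≈ 0.83 → 0.8 per m²

density ≈ 0.8 bluegill per m²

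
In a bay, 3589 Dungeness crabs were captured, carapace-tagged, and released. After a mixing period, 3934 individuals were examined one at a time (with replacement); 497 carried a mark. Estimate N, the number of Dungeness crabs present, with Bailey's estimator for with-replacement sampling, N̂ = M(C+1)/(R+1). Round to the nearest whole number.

N̂ = 3589·(3934+1)/(497+1) = 3589·3935/498 = 14122715/498 ≈ 28358.9 → 28359

N ≈ 28,359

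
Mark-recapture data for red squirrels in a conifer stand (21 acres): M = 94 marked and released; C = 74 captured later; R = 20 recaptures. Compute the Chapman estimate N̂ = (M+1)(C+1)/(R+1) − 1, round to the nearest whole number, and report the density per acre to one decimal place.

density ≈ 16.1 red squirrels per acre

N̂ = 95·75/21 − 1 = 7125/21 − 1 ≈ 338.3 → 338
Density = N̂ / area = 338 / 21 ≈ 16.10 → 16.1 per acre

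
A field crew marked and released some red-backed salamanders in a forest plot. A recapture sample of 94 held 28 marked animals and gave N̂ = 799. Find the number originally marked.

From N = M·C/R: M = N·R / C = 799·28 / 94 = 22372 / 94 = 238.

M = 238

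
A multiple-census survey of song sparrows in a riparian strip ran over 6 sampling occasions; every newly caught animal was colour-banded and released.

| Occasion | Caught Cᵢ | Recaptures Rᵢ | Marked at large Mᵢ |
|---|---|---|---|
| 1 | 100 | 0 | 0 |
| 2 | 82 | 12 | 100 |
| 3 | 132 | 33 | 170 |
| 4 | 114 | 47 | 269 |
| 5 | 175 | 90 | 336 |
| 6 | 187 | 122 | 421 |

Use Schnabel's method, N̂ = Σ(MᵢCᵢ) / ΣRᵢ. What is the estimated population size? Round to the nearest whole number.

Σ MᵢCᵢ = 0·100 + 100·82 + 170·132 + 269·114 + 336·175 + 421·187 = 0 + 8200 + 22440 + 30666 + 58800 + 78727 = 198833
Σ Rᵢ = 0 + 12 + 33 + 47 + 90 + 122 = 304
N̂ = 198833 / 304 ≈ 654.1 → 654

N ≈ 654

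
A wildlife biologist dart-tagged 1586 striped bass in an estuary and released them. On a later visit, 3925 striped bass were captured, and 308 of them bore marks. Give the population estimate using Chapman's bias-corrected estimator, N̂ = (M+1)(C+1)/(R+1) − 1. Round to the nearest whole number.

N̂ = (1586+1)(3925+1)/(308+1) − 1 = 1587·3926/309 − 1
= 6230562/309 − 1 ≈ 20163.6 − 1 ≈ 20162.6 → 20163

N ≈ 20,163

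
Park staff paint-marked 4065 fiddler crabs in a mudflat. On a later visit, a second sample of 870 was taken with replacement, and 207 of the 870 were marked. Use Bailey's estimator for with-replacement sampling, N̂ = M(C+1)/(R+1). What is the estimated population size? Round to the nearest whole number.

N ≈ 17,022

N̂ = 4065·(870+1)/(207+1) = 4065·871/208 = 3540615/208 ≈ 17022.2 → 17022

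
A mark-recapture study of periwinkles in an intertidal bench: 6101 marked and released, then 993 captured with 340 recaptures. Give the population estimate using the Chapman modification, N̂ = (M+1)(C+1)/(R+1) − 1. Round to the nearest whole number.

N̂ = (6101+1)(993+1)/(340+1) − 1 = 6102·994/341 − 1
= 6065388/341 − 1 ≈ 17787.1 − 1 ≈ 17786.1 → 17786

N ≈ 17,786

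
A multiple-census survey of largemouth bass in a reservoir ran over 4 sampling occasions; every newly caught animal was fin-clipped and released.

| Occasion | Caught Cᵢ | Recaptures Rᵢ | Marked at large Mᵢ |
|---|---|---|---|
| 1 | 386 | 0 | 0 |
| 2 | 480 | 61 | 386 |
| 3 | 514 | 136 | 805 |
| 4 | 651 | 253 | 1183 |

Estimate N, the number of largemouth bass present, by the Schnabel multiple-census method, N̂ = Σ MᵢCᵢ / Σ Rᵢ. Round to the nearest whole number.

N ≈ 3043

Σ MᵢCᵢ = 0·386 + 386·480 + 805·514 + 1183·651 = 0 + 185280 + 413770 + 770133 = 1369183
Σ Rᵢ = 0 + 61 + 136 + 253 = 450
N̂ = 1369183 / 450 ≈ 3042.6 → 3043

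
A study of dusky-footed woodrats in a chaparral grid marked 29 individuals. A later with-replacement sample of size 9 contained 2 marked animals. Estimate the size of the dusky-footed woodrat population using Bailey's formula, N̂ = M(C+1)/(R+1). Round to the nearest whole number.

N̂ = 29·(9+1)/(2+1) = 29·10/3 = 290/3 ≈ 96.7 → 97

N ≈ 97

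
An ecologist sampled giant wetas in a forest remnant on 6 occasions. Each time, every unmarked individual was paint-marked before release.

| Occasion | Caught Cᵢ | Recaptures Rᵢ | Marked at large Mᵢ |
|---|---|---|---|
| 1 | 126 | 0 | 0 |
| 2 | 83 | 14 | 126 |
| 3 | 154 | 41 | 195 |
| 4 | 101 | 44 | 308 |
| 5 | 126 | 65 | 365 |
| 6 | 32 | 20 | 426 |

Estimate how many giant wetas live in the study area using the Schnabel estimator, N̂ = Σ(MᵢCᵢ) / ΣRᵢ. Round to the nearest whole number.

N ≈ 713

Σ MᵢCᵢ = 0·126 + 126·83 + 195·154 + 308·101 + 365·126 + 426·32 = 0 + 10458 + 30030 + 31108 + 45990 + 13632 = 131218
Σ Rᵢ = 0 + 14 + 41 + 44 + 65 + 20 = 184
N̂ = 131218 / 184 ≈ 713.1 → 713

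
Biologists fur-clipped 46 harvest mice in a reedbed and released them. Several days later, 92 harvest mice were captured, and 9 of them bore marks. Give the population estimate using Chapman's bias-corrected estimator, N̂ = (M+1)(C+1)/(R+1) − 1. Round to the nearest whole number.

N ≈ 436

N̂ = (46+1)(92+1)/(9+1) − 1 = 47·93/10 − 1
= 4371/10 − 1 ≈ 437.1 − 1 ≈ 436.1 → 436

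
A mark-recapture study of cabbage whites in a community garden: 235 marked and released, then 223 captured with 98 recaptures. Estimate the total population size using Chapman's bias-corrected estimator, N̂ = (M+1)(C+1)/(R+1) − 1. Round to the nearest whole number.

N ≈ 533

N̂ = (235+1)(223+1)/(98+1) − 1 = 236·224/99 − 1
= 52864/99 − 1 ≈ 534.0 − 1 ≈ 533.0 → 533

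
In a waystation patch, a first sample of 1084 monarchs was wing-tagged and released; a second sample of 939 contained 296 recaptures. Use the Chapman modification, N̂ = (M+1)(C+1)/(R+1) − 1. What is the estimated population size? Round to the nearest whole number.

N ≈ 3433

N̂ = (1084+1)(939+1)/(296+1) − 1 = 1085·940/297 − 1
= 1019900/297 − 1 ≈ 3434.0 − 1 ≈ 3433.0 → 3433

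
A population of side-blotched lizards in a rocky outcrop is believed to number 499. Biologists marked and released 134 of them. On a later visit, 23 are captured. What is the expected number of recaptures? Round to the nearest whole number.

Expected recaptures E[R] = M·C / N.
E[R] = 134 × 23 / 499 = 3082 / 499 ≈ 6.2 → 6

expected recaptures ≈ 6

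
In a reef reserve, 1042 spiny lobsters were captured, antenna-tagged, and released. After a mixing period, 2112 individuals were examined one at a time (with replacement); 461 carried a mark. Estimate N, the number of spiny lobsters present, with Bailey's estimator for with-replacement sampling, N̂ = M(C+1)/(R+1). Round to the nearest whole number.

N ≈ 4766

N̂ = 1042·(2112+1)/(461+1) = 1042·2113/462 = 2201746/462 ≈ 4765.7 → 4766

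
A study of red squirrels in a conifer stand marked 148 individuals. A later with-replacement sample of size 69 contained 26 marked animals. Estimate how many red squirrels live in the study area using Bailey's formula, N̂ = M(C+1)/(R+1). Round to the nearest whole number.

N̂ = 148·(69+1)/(26+1) = 148·70/27 = 10360/27 ≈ 383.7 → 384

N ≈ 384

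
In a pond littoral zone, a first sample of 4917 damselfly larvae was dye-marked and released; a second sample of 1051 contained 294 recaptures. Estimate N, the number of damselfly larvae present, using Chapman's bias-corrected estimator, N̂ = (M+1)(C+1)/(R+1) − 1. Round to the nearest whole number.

N ≈ 17,537

N̂ = (4917+1)(1051+1)/(294+1) − 1 = 4918·1052/295 − 1
= 5173736/295 − 1 ≈ 17538.1 − 1 ≈ 17537.1 → 17537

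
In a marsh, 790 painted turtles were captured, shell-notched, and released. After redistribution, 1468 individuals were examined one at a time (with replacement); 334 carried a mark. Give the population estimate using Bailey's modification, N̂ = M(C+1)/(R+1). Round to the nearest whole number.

N ≈ 3464

N̂ = 790·(1468+1)/(334+1) = 790·1469/335 = 1160510/335 ≈ 3464.2 → 3464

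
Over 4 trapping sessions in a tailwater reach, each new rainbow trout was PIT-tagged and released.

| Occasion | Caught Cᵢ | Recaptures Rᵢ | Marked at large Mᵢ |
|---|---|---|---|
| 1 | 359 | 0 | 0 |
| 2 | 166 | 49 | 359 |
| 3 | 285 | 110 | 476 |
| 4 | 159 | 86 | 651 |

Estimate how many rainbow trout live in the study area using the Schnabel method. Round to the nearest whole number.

N ≈ 1219

Σ MᵢCᵢ = 0·359 + 359·166 + 476·285 + 651·159 = 0 + 59594 + 135660 + 103509 = 298763
Σ Rᵢ = 0 + 49 + 110 + 86 = 245
N̂ = 298763 / 245 ≈ 1219.4 → 1219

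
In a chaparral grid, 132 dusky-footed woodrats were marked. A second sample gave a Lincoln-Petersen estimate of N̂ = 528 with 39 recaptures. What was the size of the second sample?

C = 156

From N = M·C/R: C = N·R / M = 528·39 / 132 = 20592 / 132 = 156.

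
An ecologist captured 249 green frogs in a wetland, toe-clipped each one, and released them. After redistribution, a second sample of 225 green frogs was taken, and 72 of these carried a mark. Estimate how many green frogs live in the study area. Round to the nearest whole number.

The marked fraction in the recapture sample should equal the marked fraction in the population: 72/225 = 249/N.
N = (249 × 225) / 72 = 56025 / 72 ≈ 778.1 → 778

N ≈ 778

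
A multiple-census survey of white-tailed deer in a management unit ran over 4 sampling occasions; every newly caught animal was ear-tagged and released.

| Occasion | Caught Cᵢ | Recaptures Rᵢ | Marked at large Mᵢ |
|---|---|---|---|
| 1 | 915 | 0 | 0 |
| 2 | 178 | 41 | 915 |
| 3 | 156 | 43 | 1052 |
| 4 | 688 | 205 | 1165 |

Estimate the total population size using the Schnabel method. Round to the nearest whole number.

N ≈ 3905

Σ MᵢCᵢ = 0·915 + 915·178 + 1052·156 + 1165·688 = 0 + 162870 + 164112 + 801520 = 1128502
Σ Rᵢ = 0 + 41 + 43 + 205 = 289
N̂ = 1128502 / 289 ≈ 3904.9 → 3905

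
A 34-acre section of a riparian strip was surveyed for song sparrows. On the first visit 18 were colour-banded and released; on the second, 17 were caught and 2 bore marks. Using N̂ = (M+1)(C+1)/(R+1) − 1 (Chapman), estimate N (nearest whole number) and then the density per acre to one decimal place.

density ≈ 3.3 song sparrows per acre

N̂ = 19·18/3 − 1 = 342/3 − 1 = 113
Density = N̂ / area = 113 / 34 ≈ 3.32 → 3.3 per acre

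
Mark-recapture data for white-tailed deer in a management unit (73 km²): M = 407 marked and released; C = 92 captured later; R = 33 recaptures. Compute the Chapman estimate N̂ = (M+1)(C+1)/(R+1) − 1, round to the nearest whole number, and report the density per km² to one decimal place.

density ≈ 15.3 white-tailed deer per km²

N̂ = 408·93/34 − 1 = 37944/34 − 1 = 1115
Density = N̂ / area = 1115 / 73 ≈ 15.27 → 15.3 per km²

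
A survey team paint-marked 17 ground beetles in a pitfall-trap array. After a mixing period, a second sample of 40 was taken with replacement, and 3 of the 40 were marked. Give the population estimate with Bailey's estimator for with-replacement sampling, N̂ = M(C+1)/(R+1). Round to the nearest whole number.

N̂ = 17·(40+1)/(3+1) = 17·41/4 = 697/4 ≈ 174.2 → 174

N ≈ 174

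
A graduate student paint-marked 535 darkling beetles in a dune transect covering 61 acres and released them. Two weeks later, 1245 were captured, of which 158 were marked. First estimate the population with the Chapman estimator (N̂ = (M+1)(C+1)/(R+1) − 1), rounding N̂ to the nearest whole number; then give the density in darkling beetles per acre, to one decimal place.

density ≈ 68.8 darkling beetles per acre

N̂ = 536·1246/159 − 1 = 667856/159 − 1 ≈ 4199.4 → 4199
Density = N̂ / area = 4199 / 61 ≈ 68.84 → 68.8 per acre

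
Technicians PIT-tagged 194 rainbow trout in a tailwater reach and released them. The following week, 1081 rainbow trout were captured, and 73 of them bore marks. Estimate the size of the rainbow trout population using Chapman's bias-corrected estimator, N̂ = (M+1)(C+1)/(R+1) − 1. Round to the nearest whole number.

N̂ = (194+1)(1081+1)/(73+1) − 1 = 195·1082/74 − 1
= 210990/74 − 1 ≈ 2851.2 − 1 ≈ 2850.2 → 2850

N ≈ 2850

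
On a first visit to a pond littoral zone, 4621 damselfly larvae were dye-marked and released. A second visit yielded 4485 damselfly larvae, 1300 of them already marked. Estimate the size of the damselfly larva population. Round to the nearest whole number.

N ≈ 15,942

The marked fraction in the recapture sample should equal the marked fraction in the population: 1300/4485 = 4621/N.
N = (4621 × 4485) / 1300 = 20725185 / 1300 ≈ 15942.45 → 15942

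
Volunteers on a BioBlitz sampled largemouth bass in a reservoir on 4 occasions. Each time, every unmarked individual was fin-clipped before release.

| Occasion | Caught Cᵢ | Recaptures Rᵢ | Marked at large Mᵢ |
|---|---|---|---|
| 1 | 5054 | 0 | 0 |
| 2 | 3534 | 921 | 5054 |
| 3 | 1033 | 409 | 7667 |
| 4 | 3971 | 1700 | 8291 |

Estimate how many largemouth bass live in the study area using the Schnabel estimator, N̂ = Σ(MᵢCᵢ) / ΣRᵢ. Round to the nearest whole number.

Σ MᵢCᵢ = 0·5054 + 5054·3534 + 7667·1033 + 8291·3971 = 0 + 17860836 + 7920011 + 32923561 = 58704408
Σ Rᵢ = 0 + 921 + 409 + 1700 = 3030
N̂ = 58704408 / 3030 ≈ 19374.4 → 19374

N ≈ 19,374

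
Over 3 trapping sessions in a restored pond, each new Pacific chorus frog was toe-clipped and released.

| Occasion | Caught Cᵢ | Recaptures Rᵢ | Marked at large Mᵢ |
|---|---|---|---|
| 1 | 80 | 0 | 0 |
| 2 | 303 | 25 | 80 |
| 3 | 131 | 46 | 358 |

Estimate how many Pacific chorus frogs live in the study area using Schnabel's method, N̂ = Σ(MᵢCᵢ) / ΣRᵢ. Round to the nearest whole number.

N ≈ 1002

Σ MᵢCᵢ = 0·80 + 80·303 + 358·131 = 0 + 24240 + 46898 = 71138
Σ Rᵢ = 0 + 25 + 46 = 71
N̂ = 71138 / 71 ≈ 1001.9 → 1002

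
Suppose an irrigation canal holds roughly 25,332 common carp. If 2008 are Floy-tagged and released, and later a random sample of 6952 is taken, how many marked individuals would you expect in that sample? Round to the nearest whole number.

Expected recaptures E[R] = M·C / N.
E[R] = 2008 × 6952 / 25332 = 13959616 / 25332 ≈ 551.1 → 551

expected recaptures ≈ 551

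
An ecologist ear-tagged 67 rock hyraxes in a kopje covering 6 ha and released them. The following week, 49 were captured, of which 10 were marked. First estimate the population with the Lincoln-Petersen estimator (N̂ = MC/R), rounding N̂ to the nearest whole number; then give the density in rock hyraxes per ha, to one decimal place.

N̂ = 67·49/10 = 3283/10 ≈ 328.3 → 328
Density = N̂ / area = 328 / 6 ≈ 54.67 → 54.7 per ha

density ≈ 54.7 rock hyraxes per ha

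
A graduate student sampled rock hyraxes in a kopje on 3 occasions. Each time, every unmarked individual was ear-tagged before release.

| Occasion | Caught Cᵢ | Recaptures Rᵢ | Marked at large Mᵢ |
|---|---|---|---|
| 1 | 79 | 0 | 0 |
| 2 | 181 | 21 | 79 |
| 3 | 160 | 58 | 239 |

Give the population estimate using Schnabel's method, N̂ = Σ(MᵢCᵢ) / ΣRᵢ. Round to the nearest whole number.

Σ MᵢCᵢ = 0·79 + 79·181 + 239·160 = 0 + 14299 + 38240 = 52539
Σ Rᵢ = 0 + 21 + 58 = 79
N̂ = 52539 / 79 ≈ 665.1 → 665

N ≈ 665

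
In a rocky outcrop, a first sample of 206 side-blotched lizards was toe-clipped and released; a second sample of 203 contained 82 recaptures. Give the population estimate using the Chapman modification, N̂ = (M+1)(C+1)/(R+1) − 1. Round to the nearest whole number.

N̂ = (206+1)(203+1)/(82+1) − 1 = 207·204/83 − 1
= 42228/83 − 1 ≈ 508.8 − 1 ≈ 507.8 → 508

N ≈ 508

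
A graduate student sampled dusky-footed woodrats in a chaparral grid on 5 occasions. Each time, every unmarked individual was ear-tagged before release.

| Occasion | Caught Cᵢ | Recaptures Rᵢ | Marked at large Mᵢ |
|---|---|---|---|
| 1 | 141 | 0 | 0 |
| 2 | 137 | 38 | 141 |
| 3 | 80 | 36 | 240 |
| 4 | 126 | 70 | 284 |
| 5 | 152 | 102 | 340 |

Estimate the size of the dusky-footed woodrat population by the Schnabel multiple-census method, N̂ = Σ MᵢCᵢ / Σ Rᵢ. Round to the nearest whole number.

Σ MᵢCᵢ = 0·141 + 141·137 + 240·80 + 284·126 + 340·152 = 0 + 19317 + 19200 + 35784 + 51680 = 125981
Σ Rᵢ = 0 + 38 + 36 + 70 + 102 = 246
N̂ = 125981 / 246 ≈ 512.1 → 512

N ≈ 512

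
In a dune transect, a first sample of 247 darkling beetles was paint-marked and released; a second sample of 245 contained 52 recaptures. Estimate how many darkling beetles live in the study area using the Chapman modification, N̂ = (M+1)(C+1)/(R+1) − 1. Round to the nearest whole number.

N̂ = (247+1)(245+1)/(52+1) − 1 = 248·246/53 − 1
= 61008/53 − 1 ≈ 1151.1 − 1 ≈ 1150.1 → 1150

N ≈ 1150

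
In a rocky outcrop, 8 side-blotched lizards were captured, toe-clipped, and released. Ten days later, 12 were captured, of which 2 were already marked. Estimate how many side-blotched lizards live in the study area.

The marked fraction in the recapture sample should equal the marked fraction in the population: 2/12 = 8/N.
N = (8 × 12) / 2 = 96 / 2 = 48

N = 48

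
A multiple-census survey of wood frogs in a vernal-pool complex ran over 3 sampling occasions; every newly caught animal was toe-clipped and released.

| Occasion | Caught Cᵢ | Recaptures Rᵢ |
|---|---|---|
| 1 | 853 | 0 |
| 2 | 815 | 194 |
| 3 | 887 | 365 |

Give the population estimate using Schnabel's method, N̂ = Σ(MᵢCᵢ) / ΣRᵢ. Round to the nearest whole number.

Marked at large before each occasion: Mᵢ = Σⱼ<ᵢ (Cⱼ − Rⱼ) → M1=0, M2=853, M3=1474
Σ MᵢCᵢ = 0·853 + 853·815 + 1474·887 = 0 + 695195 + 1307438 = 2002633
Σ Rᵢ = 0 + 194 + 365 = 559
N̂ = 2002633 / 559 ≈ 3582.5 → 3583

N ≈ 3583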